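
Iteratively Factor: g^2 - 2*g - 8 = (g + 2)*(g - 4)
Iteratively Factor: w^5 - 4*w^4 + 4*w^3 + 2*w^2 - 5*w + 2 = (w - 2)*(w^4 - 2*w^3 + 2*w - 1) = (w - 2)*(w - 1)*(w^3 - w^2 - w + 1) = (w - 2)*(w - 1)*(w + 1)*(w^2 - 2*w + 1) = (w - 2)*(w - 1)^2*(w + 1)*(w - 1)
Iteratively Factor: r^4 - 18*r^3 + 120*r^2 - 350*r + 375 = (r - 5)*(r^3 - 13*r^2 + 55*r - 75) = (r - 5)^2*(r^2 - 8*r + 15) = (r - 5)^3*(r - 3)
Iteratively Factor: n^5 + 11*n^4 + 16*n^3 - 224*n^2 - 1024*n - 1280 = (n + 4)*(n^4 + 7*n^3 - 12*n^2 - 176*n - 320) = (n - 5)*(n + 4)*(n^3 + 12*n^2 + 48*n + 64) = (n - 5)*(n + 4)^2*(n^2 + 8*n + 16) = (n - 5)*(n + 4)^3*(n + 4)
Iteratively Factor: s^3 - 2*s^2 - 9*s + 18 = (s - 2)*(s^2 - 9) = (s - 3)*(s - 2)*(s + 3)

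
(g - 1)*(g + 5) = g^2 + 4*g - 5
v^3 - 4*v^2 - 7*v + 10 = (v - 5)*(v - 1)*(v + 2)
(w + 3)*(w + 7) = w^2 + 10*w + 21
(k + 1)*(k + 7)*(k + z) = k^3 + k^2*z + 8*k^2 + 8*k*z + 7*k + 7*z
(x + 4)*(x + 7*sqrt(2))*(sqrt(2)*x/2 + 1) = sqrt(2)*x^3/2 + 2*sqrt(2)*x^2 + 8*x^2 + 7*sqrt(2)*x + 32*x + 28*sqrt(2)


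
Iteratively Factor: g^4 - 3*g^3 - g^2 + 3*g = (g - 1)*(g^3 - 2*g^2 - 3*g) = g*(g - 1)*(g^2 - 2*g - 3) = g*(g - 1)*(g + 1)*(g - 3)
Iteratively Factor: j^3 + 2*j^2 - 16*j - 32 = (j - 4)*(j^2 + 6*j + 8) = (j - 4)*(j + 4)*(j + 2)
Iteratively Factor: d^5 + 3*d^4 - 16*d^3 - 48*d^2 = (d)*(d^4 + 3*d^3 - 16*d^2 - 48*d) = d^2*(d^3 + 3*d^2 - 16*d - 48) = d^2*(d + 4)*(d^2 - d - 12) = d^2*(d - 4)*(d + 4)*(d + 3)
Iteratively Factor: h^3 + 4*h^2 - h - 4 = (h - 1)*(h^2 + 5*h + 4) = (h - 1)*(h + 1)*(h + 4)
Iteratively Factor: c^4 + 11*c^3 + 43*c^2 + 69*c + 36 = (c + 3)*(c^3 + 8*c^2 + 19*c + 12) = (c + 3)^2*(c^2 + 5*c + 4) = (c + 1)*(c + 3)^2*(c + 4)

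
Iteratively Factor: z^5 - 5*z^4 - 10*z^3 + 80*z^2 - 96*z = (z + 4)*(z^4 - 9*z^3 + 26*z^2 - 24*z) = z*(z + 4)*(z^3 - 9*z^2 + 26*z - 24) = z*(z - 3)*(z + 4)*(z^2 - 6*z + 8) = z*(z - 3)*(z - 2)*(z + 4)*(z - 4)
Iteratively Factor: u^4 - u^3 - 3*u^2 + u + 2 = (u + 1)*(u^3 - 2*u^2 - u + 2) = (u - 1)*(u + 1)*(u^2 - u - 2) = (u - 1)*(u + 1)^2*(u - 2)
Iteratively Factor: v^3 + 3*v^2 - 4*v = (v - 1)*(v^2 + 4*v) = (v - 1)*(v + 4)*(v)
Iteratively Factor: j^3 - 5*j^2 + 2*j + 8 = (j - 4)*(j^2 - j - 2) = (j - 4)*(j - 2)*(j + 1)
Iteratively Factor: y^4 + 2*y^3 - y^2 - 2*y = (y + 2)*(y^3 - y) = y*(y + 2)*(y^2 - 1) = y*(y - 1)*(y + 2)*(y + 1)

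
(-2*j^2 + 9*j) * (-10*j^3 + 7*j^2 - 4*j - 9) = 20*j^5 - 104*j^4 + 71*j^3 - 18*j^2 - 81*j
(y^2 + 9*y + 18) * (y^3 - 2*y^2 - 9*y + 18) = y^5 + 7*y^4 - 9*y^3 - 99*y^2 + 324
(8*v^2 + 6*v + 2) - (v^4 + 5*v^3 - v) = -v^4 - 5*v^3 + 8*v^2 + 7*v + 2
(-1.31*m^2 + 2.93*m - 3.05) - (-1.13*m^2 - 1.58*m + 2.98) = -0.18*m^2 + 4.51*m - 6.03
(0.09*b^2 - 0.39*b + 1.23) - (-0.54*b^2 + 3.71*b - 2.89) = 0.63*b^2 - 4.1*b + 4.12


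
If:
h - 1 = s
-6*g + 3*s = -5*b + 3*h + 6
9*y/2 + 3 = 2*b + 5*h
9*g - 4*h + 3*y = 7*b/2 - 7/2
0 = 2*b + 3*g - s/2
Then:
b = -10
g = -59/6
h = -98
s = -99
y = -114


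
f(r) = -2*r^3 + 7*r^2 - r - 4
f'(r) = -6*r^2 + 14*r - 1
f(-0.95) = 4.98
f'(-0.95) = -19.72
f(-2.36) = 63.64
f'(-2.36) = -67.46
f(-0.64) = 0.03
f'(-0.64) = -12.42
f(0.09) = -4.03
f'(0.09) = 0.21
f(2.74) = 4.67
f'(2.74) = -7.69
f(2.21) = 6.39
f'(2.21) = 0.64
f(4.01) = -24.41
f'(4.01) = -41.34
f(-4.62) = 347.25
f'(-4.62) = -193.75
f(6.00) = -190.00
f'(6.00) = -133.00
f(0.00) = -4.00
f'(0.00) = -1.00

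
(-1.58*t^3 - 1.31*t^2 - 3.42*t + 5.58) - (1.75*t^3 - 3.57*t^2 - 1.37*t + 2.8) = -3.33*t^3 + 2.26*t^2 - 2.05*t + 2.78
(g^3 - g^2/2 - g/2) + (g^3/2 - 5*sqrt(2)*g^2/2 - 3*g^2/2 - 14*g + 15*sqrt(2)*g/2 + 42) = 3*g^3/2 - 5*sqrt(2)*g^2/2 - 2*g^2 - 29*g/2 + 15*sqrt(2)*g/2 + 42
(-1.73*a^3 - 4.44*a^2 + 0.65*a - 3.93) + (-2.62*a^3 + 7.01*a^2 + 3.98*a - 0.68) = -4.35*a^3 + 2.57*a^2 + 4.63*a - 4.61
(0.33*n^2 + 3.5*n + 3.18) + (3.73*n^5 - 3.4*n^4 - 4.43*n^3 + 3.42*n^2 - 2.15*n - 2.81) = 3.73*n^5 - 3.4*n^4 - 4.43*n^3 + 3.75*n^2 + 1.35*n + 0.37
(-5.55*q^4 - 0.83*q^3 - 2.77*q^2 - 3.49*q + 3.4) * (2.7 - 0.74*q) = 4.107*q^5 - 14.3708*q^4 - 0.1912*q^3 - 4.8964*q^2 - 11.939*q + 9.18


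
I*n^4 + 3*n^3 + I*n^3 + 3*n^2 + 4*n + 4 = (n - 2*I)^2*(n + I)*(I*n + I)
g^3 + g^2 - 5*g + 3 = (g - 1)^2*(g + 3)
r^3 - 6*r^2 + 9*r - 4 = (r - 4)*(r - 1)^2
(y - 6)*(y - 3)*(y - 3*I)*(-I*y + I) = -I*y^4 - 3*y^3 + 10*I*y^3 + 30*y^2 - 27*I*y^2 - 81*y + 18*I*y + 54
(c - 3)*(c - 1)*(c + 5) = c^3 + c^2 - 17*c + 15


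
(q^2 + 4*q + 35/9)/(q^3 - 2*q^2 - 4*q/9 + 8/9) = (9*q^2 + 36*q + 35)/(9*q^3 - 18*q^2 - 4*q + 8)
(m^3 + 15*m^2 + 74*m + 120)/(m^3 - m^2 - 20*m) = (m^2 + 11*m + 30)/(m*(m - 5))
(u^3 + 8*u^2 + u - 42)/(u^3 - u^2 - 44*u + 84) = (u + 3)/(u - 6)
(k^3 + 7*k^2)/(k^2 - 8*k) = k*(k + 7)/(k - 8)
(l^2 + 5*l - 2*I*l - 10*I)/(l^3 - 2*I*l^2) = (l + 5)/l^2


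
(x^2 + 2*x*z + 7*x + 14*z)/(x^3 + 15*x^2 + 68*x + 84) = (x + 2*z)/(x^2 + 8*x + 12)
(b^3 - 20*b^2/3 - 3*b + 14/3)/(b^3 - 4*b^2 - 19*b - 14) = (b - 2/3)/(b + 2)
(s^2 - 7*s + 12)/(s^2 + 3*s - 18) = (s - 4)/(s + 6)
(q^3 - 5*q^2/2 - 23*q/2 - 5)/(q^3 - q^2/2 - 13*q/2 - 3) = (q - 5)/(q - 3)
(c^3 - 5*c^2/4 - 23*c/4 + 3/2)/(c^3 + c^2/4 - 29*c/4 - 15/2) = (4*c - 1)/(4*c + 5)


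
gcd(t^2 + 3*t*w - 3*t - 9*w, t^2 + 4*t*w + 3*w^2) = t + 3*w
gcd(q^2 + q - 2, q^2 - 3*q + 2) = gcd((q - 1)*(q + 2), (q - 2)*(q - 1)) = q - 1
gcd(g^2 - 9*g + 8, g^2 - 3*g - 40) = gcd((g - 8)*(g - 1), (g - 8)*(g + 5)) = g - 8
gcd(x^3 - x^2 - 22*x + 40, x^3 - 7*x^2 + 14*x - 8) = x^2 - 6*x + 8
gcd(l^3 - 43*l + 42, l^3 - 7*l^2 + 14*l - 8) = l - 1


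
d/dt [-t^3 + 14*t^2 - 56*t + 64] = -3*t^2 + 28*t - 56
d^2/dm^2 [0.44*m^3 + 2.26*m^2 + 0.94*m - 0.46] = 2.64*m + 4.52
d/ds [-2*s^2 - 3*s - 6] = -4*s - 3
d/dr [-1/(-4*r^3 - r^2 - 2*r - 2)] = 2*(-6*r^2 - r - 1)/(4*r^3 + r^2 + 2*r + 2)^2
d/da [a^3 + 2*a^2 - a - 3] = 3*a^2 + 4*a - 1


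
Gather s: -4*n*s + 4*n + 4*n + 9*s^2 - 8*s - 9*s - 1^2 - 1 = 8*n + 9*s^2 + s*(-4*n - 17) - 2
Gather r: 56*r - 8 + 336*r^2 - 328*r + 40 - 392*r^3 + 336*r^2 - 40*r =-392*r^3 + 672*r^2 - 312*r + 32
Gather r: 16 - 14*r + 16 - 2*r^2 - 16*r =-2*r^2 - 30*r + 32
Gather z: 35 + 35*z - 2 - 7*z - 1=28*z + 32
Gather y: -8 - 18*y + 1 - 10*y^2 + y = -10*y^2 - 17*y - 7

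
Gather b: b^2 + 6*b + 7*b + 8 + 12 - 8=b^2 + 13*b + 12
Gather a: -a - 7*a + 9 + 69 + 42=120 - 8*a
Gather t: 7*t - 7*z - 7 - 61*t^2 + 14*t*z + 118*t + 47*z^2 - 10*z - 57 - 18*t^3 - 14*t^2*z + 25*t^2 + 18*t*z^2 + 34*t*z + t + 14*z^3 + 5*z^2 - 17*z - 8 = -18*t^3 + t^2*(-14*z - 36) + t*(18*z^2 + 48*z + 126) + 14*z^3 + 52*z^2 - 34*z - 72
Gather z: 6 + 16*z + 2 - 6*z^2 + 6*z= -6*z^2 + 22*z + 8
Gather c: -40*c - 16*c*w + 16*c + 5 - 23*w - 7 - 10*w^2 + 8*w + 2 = c*(-16*w - 24) - 10*w^2 - 15*w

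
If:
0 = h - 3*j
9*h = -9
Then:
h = -1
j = -1/3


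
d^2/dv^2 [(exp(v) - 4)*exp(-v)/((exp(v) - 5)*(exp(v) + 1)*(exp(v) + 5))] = (9*exp(7*v) - 53*exp(6*v) - 138*exp(5*v) + 1314*exp(4*v) + 1725*exp(3*v) - 10425*exp(2*v) - 7500*exp(v) - 2500)*exp(-v)/(exp(9*v) + 3*exp(8*v) - 72*exp(7*v) - 224*exp(6*v) + 1650*exp(5*v) + 5550*exp(4*v) - 10000*exp(3*v) - 45000*exp(2*v) - 46875*exp(v) - 15625)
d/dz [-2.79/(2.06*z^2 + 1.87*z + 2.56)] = (11.4948*z + 5.2173)/(2.06*z^2 + 1.87*z + 2.56)^2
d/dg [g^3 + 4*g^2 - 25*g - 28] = 3*g^2 + 8*g - 25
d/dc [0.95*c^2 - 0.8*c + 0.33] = 1.9*c - 0.8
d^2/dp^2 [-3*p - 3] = 0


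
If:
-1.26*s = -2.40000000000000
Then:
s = 1.90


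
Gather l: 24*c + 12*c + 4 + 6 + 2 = 36*c + 12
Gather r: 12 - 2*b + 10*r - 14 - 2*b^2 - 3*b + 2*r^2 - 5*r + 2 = -2*b^2 - 5*b + 2*r^2 + 5*r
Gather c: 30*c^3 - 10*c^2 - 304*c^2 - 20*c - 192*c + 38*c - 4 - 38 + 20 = 30*c^3 - 314*c^2 - 174*c - 22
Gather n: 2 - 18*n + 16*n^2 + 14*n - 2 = 16*n^2 - 4*n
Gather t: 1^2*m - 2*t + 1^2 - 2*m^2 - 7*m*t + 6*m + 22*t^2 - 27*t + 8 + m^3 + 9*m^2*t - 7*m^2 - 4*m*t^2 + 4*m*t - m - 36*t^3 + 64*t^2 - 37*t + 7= m^3 - 9*m^2 + 6*m - 36*t^3 + t^2*(86 - 4*m) + t*(9*m^2 - 3*m - 66) + 16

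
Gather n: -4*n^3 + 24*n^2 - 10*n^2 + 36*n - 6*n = -4*n^3 + 14*n^2 + 30*n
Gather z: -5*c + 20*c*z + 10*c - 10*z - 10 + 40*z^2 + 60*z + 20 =5*c + 40*z^2 + z*(20*c + 50) + 10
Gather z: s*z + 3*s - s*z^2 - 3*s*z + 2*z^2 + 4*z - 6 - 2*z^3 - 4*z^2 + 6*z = 3*s - 2*z^3 + z^2*(-s - 2) + z*(10 - 2*s) - 6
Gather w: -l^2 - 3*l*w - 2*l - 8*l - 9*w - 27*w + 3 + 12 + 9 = -l^2 - 10*l + w*(-3*l - 36) + 24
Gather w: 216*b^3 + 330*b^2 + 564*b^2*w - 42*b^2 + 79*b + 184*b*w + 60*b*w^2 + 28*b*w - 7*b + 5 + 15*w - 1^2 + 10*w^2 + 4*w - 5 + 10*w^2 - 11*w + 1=216*b^3 + 288*b^2 + 72*b + w^2*(60*b + 20) + w*(564*b^2 + 212*b + 8)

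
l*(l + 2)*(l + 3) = l^3 + 5*l^2 + 6*l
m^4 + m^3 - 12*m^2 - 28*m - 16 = (m - 4)*(m + 1)*(m + 2)^2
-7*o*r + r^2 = r*(-7*o + r)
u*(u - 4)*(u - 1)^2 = u^4 - 6*u^3 + 9*u^2 - 4*u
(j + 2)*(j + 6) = j^2 + 8*j + 12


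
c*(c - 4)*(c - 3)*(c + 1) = c^4 - 6*c^3 + 5*c^2 + 12*c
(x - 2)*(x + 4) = x^2 + 2*x - 8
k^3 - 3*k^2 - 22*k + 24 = (k - 6)*(k - 1)*(k + 4)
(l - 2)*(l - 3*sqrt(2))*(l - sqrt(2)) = l^3 - 4*sqrt(2)*l^2 - 2*l^2 + 6*l + 8*sqrt(2)*l - 12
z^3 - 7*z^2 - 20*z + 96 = (z - 8)*(z - 3)*(z + 4)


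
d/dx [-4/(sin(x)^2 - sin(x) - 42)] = 4*(2*sin(x) - 1)*cos(x)/(sin(x) + cos(x)^2 + 41)^2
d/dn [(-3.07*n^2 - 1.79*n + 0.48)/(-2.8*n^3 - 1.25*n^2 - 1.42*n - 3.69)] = (-8.596*n^4 - 10.024*n^3 + 6.1539*n^2 + 23.8566*n + 7.2867)/(7.84*n^6 + 7.0*n^5 + 9.5145*n^4 + 24.214*n^3 + 11.2414*n^2 + 10.4796*n + 13.6161)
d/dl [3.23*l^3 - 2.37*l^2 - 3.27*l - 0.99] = 9.69*l^2 - 4.74*l - 3.27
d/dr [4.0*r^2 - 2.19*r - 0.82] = 8.0*r - 2.19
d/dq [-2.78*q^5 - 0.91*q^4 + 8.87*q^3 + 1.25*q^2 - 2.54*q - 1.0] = -13.9*q^4 - 3.64*q^3 + 26.61*q^2 + 2.5*q - 2.54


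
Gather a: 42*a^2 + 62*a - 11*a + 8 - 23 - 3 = 42*a^2 + 51*a - 18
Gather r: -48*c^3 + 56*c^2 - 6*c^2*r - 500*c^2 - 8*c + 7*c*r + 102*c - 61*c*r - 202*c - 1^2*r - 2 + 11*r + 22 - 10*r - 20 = -48*c^3 - 444*c^2 - 108*c + r*(-6*c^2 - 54*c)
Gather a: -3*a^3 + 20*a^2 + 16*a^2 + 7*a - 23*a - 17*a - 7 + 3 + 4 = -3*a^3 + 36*a^2 - 33*a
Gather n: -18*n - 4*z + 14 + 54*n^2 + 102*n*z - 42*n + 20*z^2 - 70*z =54*n^2 + n*(102*z - 60) + 20*z^2 - 74*z + 14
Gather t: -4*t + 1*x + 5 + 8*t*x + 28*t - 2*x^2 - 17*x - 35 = t*(8*x + 24) - 2*x^2 - 16*x - 30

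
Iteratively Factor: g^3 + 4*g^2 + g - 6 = (g + 3)*(g^2 + g - 2) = (g - 1)*(g + 3)*(g + 2)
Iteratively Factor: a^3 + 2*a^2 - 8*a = (a)*(a^2 + 2*a - 8) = a*(a - 2)*(a + 4)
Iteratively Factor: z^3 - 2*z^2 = (z - 2)*(z^2) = z*(z - 2)*(z)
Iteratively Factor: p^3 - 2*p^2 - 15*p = (p + 3)*(p^2 - 5*p) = (p - 5)*(p + 3)*(p)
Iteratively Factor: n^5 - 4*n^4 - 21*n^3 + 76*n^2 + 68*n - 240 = (n + 2)*(n^4 - 6*n^3 - 9*n^2 + 94*n - 120) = (n + 2)*(n + 4)*(n^3 - 10*n^2 + 31*n - 30) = (n - 2)*(n + 2)*(n + 4)*(n^2 - 8*n + 15) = (n - 3)*(n - 2)*(n + 2)*(n + 4)*(n - 5)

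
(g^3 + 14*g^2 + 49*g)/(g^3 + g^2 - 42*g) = (g + 7)/(g - 6)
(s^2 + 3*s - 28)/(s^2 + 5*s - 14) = (s - 4)/(s - 2)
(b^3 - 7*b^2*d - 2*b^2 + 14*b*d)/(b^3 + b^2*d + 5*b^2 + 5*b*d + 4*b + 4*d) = b*(b^2 - 7*b*d - 2*b + 14*d)/(b^3 + b^2*d + 5*b^2 + 5*b*d + 4*b + 4*d)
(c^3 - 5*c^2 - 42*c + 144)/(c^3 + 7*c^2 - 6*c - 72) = (c - 8)/(c + 4)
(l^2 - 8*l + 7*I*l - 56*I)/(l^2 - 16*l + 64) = (l + 7*I)/(l - 8)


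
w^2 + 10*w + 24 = (w + 4)*(w + 6)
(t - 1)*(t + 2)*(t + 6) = t^3 + 7*t^2 + 4*t - 12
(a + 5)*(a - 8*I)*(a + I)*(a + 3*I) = a^4 + 5*a^3 - 4*I*a^3 + 29*a^2 - 20*I*a^2 + 145*a + 24*I*a + 120*I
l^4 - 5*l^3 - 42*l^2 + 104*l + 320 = (l - 8)*(l - 4)*(l + 2)*(l + 5)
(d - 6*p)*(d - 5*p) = d^2 - 11*d*p + 30*p^2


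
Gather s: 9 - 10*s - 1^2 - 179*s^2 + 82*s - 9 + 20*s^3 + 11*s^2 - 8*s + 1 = 20*s^3 - 168*s^2 + 64*s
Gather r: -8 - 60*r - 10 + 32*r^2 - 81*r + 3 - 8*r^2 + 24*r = 24*r^2 - 117*r - 15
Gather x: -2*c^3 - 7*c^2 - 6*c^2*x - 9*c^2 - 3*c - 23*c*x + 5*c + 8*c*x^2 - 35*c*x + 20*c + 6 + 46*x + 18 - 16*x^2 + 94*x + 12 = -2*c^3 - 16*c^2 + 22*c + x^2*(8*c - 16) + x*(-6*c^2 - 58*c + 140) + 36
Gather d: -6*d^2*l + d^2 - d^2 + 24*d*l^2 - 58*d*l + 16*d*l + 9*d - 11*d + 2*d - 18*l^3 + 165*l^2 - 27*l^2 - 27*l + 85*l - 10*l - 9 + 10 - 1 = -6*d^2*l + d*(24*l^2 - 42*l) - 18*l^3 + 138*l^2 + 48*l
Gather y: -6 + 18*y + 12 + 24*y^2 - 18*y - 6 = 24*y^2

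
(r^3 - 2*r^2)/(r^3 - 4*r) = r/(r + 2)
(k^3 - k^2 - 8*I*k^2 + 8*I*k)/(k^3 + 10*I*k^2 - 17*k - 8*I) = k*(k^2 - k - 8*I*k + 8*I)/(k^3 + 10*I*k^2 - 17*k - 8*I)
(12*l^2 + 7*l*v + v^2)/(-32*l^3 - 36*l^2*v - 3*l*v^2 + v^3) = (3*l + v)/(-8*l^2 - 7*l*v + v^2)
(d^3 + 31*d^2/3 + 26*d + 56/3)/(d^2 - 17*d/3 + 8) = (3*d^3 + 31*d^2 + 78*d + 56)/(3*d^2 - 17*d + 24)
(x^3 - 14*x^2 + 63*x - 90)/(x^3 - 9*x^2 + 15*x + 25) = (x^2 - 9*x + 18)/(x^2 - 4*x - 5)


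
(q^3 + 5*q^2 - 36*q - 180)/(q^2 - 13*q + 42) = (q^2 + 11*q + 30)/(q - 7)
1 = 1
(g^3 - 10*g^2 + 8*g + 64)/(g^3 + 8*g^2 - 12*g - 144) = (g^2 - 6*g - 16)/(g^2 + 12*g + 36)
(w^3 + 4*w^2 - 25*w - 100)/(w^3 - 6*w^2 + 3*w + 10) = (w^2 + 9*w + 20)/(w^2 - w - 2)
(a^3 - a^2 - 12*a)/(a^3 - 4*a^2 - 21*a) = (a - 4)/(a - 7)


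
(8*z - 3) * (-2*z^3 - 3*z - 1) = -16*z^4 + 6*z^3 - 24*z^2 + z + 3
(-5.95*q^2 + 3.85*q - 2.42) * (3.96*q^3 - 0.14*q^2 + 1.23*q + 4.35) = -23.562*q^5 + 16.079*q^4 - 17.4407*q^3 - 20.8082*q^2 + 13.7709*q - 10.527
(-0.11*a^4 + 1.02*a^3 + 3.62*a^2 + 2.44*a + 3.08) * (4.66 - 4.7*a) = 0.517*a^5 - 5.3066*a^4 - 12.2608*a^3 + 5.4012*a^2 - 3.1056*a + 14.3528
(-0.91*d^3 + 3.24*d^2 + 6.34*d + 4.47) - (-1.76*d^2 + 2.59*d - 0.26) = -0.91*d^3 + 5.0*d^2 + 3.75*d + 4.73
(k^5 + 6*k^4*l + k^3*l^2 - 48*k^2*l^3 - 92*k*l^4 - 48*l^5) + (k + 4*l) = k^5 + 6*k^4*l + k^3*l^2 - 48*k^2*l^3 - 92*k*l^4 + k - 48*l^5 + 4*l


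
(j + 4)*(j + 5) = j^2 + 9*j + 20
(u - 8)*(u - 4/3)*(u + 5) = u^3 - 13*u^2/3 - 36*u + 160/3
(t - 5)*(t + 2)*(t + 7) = t^3 + 4*t^2 - 31*t - 70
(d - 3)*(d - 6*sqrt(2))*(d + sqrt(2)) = d^3 - 5*sqrt(2)*d^2 - 3*d^2 - 12*d + 15*sqrt(2)*d + 36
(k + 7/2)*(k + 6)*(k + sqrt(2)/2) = k^3 + sqrt(2)*k^2/2 + 19*k^2/2 + 19*sqrt(2)*k/4 + 21*k + 21*sqrt(2)/2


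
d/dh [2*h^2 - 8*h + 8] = 4*h - 8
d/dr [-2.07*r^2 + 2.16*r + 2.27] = 2.16 - 4.14*r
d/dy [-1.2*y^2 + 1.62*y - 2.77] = 1.62 - 2.4*y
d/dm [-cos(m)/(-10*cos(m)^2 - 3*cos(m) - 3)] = (10*cos(m)^2 - 3)*sin(m)/(-10*sin(m)^2 + 3*cos(m) + 13)^2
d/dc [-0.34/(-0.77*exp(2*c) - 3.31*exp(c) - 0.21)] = (-0.5236*exp(c) - 1.1254)*exp(c)/(0.77*exp(2*c) + 3.31*exp(c) + 0.21)^2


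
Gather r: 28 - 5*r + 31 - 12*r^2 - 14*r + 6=-12*r^2 - 19*r + 65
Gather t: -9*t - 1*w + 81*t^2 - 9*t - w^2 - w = 81*t^2 - 18*t - w^2 - 2*w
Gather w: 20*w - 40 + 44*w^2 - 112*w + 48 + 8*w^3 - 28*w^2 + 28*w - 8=8*w^3 + 16*w^2 - 64*w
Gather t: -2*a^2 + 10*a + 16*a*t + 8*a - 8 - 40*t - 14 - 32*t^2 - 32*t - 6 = -2*a^2 + 18*a - 32*t^2 + t*(16*a - 72) - 28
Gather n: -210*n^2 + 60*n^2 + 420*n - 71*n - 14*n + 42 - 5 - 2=-150*n^2 + 335*n + 35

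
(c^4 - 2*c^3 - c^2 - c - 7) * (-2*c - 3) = -2*c^5 + c^4 + 8*c^3 + 5*c^2 + 17*c + 21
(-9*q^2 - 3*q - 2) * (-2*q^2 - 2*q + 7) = 18*q^4 + 24*q^3 - 53*q^2 - 17*q - 14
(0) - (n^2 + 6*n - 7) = -n^2 - 6*n + 7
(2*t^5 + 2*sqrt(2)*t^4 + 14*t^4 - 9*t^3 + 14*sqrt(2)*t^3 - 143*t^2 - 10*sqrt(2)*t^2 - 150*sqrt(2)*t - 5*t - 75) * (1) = 2*t^5 + 2*sqrt(2)*t^4 + 14*t^4 - 9*t^3 + 14*sqrt(2)*t^3 - 143*t^2 - 10*sqrt(2)*t^2 - 150*sqrt(2)*t - 5*t - 75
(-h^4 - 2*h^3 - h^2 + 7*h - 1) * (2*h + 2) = -2*h^5 - 6*h^4 - 6*h^3 + 12*h^2 + 12*h - 2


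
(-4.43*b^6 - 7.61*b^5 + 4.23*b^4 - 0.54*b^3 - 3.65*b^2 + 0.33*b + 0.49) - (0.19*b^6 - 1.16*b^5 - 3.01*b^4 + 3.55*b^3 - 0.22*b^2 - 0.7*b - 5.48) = -4.62*b^6 - 6.45*b^5 + 7.24*b^4 - 4.09*b^3 - 3.43*b^2 + 1.03*b + 5.97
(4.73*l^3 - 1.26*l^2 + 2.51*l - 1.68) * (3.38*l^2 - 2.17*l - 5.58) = 15.9874*l^5 - 14.5229*l^4 - 15.1754*l^3 - 4.0943*l^2 - 10.3602*l + 9.3744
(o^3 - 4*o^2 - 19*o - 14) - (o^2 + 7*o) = o^3 - 5*o^2 - 26*o - 14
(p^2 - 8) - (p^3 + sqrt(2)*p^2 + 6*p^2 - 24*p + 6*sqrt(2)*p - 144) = -p^3 - 5*p^2 - sqrt(2)*p^2 - 6*sqrt(2)*p + 24*p + 136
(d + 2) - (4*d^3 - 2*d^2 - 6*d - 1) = -4*d^3 + 2*d^2 + 7*d + 3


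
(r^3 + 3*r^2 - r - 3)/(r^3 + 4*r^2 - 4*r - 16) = (r^3 + 3*r^2 - r - 3)/(r^3 + 4*r^2 - 4*r - 16)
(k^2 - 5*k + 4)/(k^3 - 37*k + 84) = (k - 1)/(k^2 + 4*k - 21)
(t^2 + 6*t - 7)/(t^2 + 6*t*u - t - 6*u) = (t + 7)/(t + 6*u)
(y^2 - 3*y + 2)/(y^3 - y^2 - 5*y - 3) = (-y^2 + 3*y - 2)/(-y^3 + y^2 + 5*y + 3)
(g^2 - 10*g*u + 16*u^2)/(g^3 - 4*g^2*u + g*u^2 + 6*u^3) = (-g + 8*u)/(-g^2 + 2*g*u + 3*u^2)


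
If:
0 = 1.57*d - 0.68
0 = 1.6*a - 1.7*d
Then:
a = 0.46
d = 0.43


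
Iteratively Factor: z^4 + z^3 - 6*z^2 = (z + 3)*(z^3 - 2*z^2) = z*(z + 3)*(z^2 - 2*z) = z^2*(z + 3)*(z - 2)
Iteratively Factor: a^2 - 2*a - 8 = (a + 2)*(a - 4)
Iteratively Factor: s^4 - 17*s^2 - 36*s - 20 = (s + 1)*(s^3 - s^2 - 16*s - 20) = (s + 1)*(s + 2)*(s^2 - 3*s - 10) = (s - 5)*(s + 1)*(s + 2)*(s + 2)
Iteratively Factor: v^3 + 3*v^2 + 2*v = (v + 2)*(v^2 + v) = (v + 1)*(v + 2)*(v)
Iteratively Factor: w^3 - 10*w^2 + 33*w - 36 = (w - 4)*(w^2 - 6*w + 9) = (w - 4)*(w - 3)*(w - 3)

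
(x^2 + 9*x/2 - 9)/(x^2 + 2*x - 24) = (x - 3/2)/(x - 4)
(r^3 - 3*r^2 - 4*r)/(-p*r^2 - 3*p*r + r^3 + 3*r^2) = (-r^2 + 3*r + 4)/(p*r + 3*p - r^2 - 3*r)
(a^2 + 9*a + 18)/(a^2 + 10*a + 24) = (a + 3)/(a + 4)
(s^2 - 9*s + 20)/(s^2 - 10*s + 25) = (s - 4)/(s - 5)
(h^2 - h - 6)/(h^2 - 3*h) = (h + 2)/h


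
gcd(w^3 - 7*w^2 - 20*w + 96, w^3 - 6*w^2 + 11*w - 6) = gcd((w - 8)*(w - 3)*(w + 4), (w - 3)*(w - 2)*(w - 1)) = w - 3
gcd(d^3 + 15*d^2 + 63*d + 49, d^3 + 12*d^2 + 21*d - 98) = d^2 + 14*d + 49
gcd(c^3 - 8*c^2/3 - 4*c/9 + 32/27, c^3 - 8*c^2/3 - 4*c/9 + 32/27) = c^3 - 8*c^2/3 - 4*c/9 + 32/27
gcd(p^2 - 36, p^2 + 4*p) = 1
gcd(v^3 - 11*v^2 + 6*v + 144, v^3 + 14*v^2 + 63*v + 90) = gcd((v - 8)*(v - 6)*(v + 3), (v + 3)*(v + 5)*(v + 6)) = v + 3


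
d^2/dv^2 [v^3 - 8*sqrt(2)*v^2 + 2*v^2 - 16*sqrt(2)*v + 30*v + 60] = 6*v - 16*sqrt(2) + 4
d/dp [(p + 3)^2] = 2*p + 6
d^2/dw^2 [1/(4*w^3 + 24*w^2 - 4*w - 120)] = (-3*(w + 2)*(w^3 + 6*w^2 - w - 30) + (3*w^2 + 12*w - 1)^2)/(2*(w^3 + 6*w^2 - w - 30)^3)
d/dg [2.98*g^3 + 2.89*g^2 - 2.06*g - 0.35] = 8.94*g^2 + 5.78*g - 2.06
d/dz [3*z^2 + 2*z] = 6*z + 2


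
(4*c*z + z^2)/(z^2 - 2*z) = (4*c + z)/(z - 2)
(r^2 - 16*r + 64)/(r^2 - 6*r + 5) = (r^2 - 16*r + 64)/(r^2 - 6*r + 5)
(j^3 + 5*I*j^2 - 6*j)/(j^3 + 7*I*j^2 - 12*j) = (j + 2*I)/(j + 4*I)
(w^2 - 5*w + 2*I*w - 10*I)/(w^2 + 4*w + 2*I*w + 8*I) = (w - 5)/(w + 4)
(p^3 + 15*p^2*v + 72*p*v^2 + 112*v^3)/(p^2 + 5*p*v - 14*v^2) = (p^2 + 8*p*v + 16*v^2)/(p - 2*v)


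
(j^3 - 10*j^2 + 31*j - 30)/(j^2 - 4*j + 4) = (j^2 - 8*j + 15)/(j - 2)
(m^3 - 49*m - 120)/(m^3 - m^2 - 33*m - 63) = (m^2 - 3*m - 40)/(m^2 - 4*m - 21)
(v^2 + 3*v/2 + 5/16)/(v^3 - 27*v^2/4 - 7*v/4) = (v + 5/4)/(v*(v - 7))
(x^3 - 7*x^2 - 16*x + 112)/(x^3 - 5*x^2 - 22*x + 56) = (x - 4)/(x - 2)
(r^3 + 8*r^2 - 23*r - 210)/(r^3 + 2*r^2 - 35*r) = (r + 6)/r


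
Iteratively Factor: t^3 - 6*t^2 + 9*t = (t - 3)*(t^2 - 3*t) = t*(t - 3)*(t - 3)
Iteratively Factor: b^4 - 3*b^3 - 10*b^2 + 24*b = (b - 2)*(b^3 - b^2 - 12*b) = (b - 4)*(b - 2)*(b^2 + 3*b) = b*(b - 4)*(b - 2)*(b + 3)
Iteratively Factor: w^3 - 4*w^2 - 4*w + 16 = (w - 2)*(w^2 - 2*w - 8) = (w - 2)*(w + 2)*(w - 4)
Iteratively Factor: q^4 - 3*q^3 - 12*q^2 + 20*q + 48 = (q - 3)*(q^3 - 12*q - 16) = (q - 4)*(q - 3)*(q^2 + 4*q + 4) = (q - 4)*(q - 3)*(q + 2)*(q + 2)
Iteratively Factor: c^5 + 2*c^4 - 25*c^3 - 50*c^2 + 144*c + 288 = (c + 4)*(c^4 - 2*c^3 - 17*c^2 + 18*c + 72) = (c - 3)*(c + 4)*(c^3 + c^2 - 14*c - 24) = (c - 3)*(c + 2)*(c + 4)*(c^2 - c - 12) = (c - 4)*(c - 3)*(c + 2)*(c + 4)*(c + 3)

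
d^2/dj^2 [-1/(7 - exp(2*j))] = 4*(exp(2*j) + 7)*exp(2*j)/(exp(2*j) - 7)^3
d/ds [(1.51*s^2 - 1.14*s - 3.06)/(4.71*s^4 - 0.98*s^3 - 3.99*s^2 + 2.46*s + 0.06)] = (-14.2242*s^5 + 17.588*s^4 + 55.416*s^3 - 9.8304*s^2 - 24.2376*s + 7.4592)/(22.1841*s^8 - 9.2316*s^7 - 36.6254*s^6 + 30.9936*s^5 + 11.6637*s^4 - 19.7484*s^3 + 5.5728*s^2 + 0.2952*s + 0.0036)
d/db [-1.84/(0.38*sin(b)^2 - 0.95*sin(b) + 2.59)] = (1.3984*sin(b) - 1.748)*cos(b)/(0.38*sin(b)^2 - 0.95*sin(b) + 2.59)^2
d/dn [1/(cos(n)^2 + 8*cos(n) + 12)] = 2*(cos(n) + 4)*sin(n)/(cos(n)^2 + 8*cos(n) + 12)^2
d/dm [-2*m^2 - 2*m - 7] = -4*m - 2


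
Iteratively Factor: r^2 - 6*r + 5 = (r - 5)*(r - 1)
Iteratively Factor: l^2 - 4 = (l - 2)*(l + 2)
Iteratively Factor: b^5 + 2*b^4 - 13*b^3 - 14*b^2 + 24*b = (b - 1)*(b^4 + 3*b^3 - 10*b^2 - 24*b) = (b - 3)*(b - 1)*(b^3 + 6*b^2 + 8*b) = (b - 3)*(b - 1)*(b + 4)*(b^2 + 2*b) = (b - 3)*(b - 1)*(b + 2)*(b + 4)*(b)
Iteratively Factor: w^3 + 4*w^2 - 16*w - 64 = (w + 4)*(w^2 - 16) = (w - 4)*(w + 4)*(w + 4)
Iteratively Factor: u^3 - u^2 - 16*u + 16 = (u + 4)*(u^2 - 5*u + 4) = (u - 1)*(u + 4)*(u - 4)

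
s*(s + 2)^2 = s^3 + 4*s^2 + 4*s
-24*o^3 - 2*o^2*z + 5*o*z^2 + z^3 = (-2*o + z)*(3*o + z)*(4*o + z)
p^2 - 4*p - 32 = (p - 8)*(p + 4)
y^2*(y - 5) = y^3 - 5*y^2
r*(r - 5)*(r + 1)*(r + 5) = r^4 + r^3 - 25*r^2 - 25*r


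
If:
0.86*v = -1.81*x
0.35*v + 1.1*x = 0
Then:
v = 0.00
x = 0.00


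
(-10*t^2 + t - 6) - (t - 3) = -10*t^2 - 3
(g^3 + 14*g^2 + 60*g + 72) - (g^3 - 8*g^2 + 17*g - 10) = 22*g^2 + 43*g + 82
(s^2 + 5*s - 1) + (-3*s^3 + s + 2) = -3*s^3 + s^2 + 6*s + 1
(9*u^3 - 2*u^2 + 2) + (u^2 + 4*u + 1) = 9*u^3 - u^2 + 4*u + 3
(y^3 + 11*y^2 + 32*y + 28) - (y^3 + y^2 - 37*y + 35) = 10*y^2 + 69*y - 7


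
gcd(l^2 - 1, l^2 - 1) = l^2 - 1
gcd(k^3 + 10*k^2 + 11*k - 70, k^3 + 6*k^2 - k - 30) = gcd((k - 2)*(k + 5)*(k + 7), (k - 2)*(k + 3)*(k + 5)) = k^2 + 3*k - 10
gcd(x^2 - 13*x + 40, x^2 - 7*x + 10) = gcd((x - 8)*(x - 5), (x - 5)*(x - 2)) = x - 5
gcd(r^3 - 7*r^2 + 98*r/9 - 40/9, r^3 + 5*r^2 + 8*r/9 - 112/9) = r - 4/3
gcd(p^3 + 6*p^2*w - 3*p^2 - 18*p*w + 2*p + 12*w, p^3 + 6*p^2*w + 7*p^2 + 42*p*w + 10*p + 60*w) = p + 6*w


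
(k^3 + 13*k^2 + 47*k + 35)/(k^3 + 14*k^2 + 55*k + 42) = (k + 5)/(k + 6)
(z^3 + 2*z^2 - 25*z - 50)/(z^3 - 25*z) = (z + 2)/z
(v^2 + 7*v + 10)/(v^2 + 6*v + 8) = (v + 5)/(v + 4)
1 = 1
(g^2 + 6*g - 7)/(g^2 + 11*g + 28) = (g - 1)/(g + 4)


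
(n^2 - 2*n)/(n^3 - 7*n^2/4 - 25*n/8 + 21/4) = 8*n/(8*n^2 + 2*n - 21)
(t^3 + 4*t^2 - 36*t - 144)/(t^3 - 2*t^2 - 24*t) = (t + 6)/t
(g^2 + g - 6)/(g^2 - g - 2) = (g + 3)/(g + 1)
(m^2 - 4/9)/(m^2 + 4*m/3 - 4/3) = (m + 2/3)/(m + 2)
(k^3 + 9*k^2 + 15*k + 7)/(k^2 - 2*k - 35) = (k^3 + 9*k^2 + 15*k + 7)/(k^2 - 2*k - 35)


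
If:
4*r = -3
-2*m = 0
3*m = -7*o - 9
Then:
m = 0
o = -9/7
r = -3/4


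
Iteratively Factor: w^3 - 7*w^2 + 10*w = (w - 5)*(w^2 - 2*w) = (w - 5)*(w - 2)*(w)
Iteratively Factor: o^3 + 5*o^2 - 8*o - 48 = (o + 4)*(o^2 + o - 12) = (o + 4)^2*(o - 3)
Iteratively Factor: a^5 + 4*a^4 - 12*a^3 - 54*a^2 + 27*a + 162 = (a + 3)*(a^4 + a^3 - 15*a^2 - 9*a + 54) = (a - 3)*(a + 3)*(a^3 + 4*a^2 - 3*a - 18) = (a - 3)*(a + 3)^2*(a^2 + a - 6) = (a - 3)*(a - 2)*(a + 3)^2*(a + 3)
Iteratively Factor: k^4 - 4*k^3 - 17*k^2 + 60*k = (k)*(k^3 - 4*k^2 - 17*k + 60) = k*(k - 3)*(k^2 - k - 20) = k*(k - 3)*(k + 4)*(k - 5)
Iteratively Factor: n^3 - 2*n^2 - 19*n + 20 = (n - 5)*(n^2 + 3*n - 4) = (n - 5)*(n - 1)*(n + 4)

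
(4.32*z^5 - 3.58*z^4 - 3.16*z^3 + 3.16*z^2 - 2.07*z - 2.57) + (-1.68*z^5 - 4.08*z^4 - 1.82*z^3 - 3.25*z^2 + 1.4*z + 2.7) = 2.64*z^5 - 7.66*z^4 - 4.98*z^3 - 0.0899999999999999*z^2 - 0.67*z + 0.13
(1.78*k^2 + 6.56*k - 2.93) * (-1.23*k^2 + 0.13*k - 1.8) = -2.1894*k^4 - 7.8374*k^3 + 1.2527*k^2 - 12.1889*k + 5.274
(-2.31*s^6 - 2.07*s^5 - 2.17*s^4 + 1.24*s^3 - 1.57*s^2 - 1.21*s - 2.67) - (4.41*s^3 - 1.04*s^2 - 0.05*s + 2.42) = -2.31*s^6 - 2.07*s^5 - 2.17*s^4 - 3.17*s^3 - 0.53*s^2 - 1.16*s - 5.09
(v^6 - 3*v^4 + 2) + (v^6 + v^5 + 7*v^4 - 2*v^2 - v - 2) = 2*v^6 + v^5 + 4*v^4 - 2*v^2 - v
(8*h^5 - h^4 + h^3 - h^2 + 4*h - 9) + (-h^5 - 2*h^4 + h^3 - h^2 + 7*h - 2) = 7*h^5 - 3*h^4 + 2*h^3 - 2*h^2 + 11*h - 11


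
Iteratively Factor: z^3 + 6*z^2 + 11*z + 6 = (z + 2)*(z^2 + 4*z + 3) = (z + 1)*(z + 2)*(z + 3)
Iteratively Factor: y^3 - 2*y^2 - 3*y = (y)*(y^2 - 2*y - 3) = y*(y + 1)*(y - 3)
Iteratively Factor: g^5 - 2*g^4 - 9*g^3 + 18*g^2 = (g - 3)*(g^4 + g^3 - 6*g^2) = (g - 3)*(g + 3)*(g^3 - 2*g^2) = g*(g - 3)*(g + 3)*(g^2 - 2*g) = g*(g - 3)*(g - 2)*(g + 3)*(g)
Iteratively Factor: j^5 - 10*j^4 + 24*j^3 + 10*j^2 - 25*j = (j + 1)*(j^4 - 11*j^3 + 35*j^2 - 25*j) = j*(j + 1)*(j^3 - 11*j^2 + 35*j - 25) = j*(j - 1)*(j + 1)*(j^2 - 10*j + 25) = j*(j - 5)*(j - 1)*(j + 1)*(j - 5)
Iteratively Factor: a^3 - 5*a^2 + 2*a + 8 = (a + 1)*(a^2 - 6*a + 8) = (a - 4)*(a + 1)*(a - 2)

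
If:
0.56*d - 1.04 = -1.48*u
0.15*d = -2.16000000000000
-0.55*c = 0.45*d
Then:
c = 11.78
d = -14.40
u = 6.15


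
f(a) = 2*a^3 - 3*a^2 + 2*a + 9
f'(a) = 6*a^2 - 6*a + 2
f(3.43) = 61.27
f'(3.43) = 52.01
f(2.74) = 33.10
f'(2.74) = 30.61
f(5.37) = 242.94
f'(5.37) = 142.80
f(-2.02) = -23.77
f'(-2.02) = 38.60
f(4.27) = 118.55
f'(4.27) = 85.78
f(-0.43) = 7.43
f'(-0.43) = 5.69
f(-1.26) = -2.28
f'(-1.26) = 19.09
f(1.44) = 11.63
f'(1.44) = 5.80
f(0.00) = 9.00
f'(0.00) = 2.00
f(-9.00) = -1710.00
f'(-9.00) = 542.00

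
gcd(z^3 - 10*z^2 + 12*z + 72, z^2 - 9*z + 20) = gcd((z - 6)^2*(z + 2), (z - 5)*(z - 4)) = 1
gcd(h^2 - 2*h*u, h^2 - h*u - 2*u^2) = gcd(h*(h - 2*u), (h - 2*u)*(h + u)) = -h + 2*u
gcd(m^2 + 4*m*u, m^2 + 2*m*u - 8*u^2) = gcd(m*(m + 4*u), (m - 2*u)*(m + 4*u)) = m + 4*u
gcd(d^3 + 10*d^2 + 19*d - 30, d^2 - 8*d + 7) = d - 1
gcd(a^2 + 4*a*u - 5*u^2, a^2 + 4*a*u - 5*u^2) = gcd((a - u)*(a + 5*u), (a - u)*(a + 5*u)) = -a^2 - 4*a*u + 5*u^2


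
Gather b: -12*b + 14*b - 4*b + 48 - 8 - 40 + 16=16 - 2*b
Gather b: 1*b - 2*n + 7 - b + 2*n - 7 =0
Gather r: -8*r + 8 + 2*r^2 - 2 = 2*r^2 - 8*r + 6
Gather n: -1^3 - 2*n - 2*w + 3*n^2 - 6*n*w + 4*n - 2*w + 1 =3*n^2 + n*(2 - 6*w) - 4*w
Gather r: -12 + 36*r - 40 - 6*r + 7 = 30*r - 45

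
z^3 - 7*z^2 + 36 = (z - 6)*(z - 3)*(z + 2)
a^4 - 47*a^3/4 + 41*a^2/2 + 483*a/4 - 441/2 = (a - 7)*(a - 6)*(a - 7/4)*(a + 3)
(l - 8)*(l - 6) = l^2 - 14*l + 48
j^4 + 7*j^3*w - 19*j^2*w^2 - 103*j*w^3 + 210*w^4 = (j - 3*w)*(j - 2*w)*(j + 5*w)*(j + 7*w)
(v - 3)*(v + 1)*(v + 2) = v^3 - 7*v - 6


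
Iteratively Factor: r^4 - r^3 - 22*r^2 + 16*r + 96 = (r - 3)*(r^3 + 2*r^2 - 16*r - 32) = (r - 4)*(r - 3)*(r^2 + 6*r + 8) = (r - 4)*(r - 3)*(r + 2)*(r + 4)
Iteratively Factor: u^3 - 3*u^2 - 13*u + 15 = (u - 5)*(u^2 + 2*u - 3) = (u - 5)*(u + 3)*(u - 1)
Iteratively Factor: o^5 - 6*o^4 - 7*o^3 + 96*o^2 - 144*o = (o)*(o^4 - 6*o^3 - 7*o^2 + 96*o - 144) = o*(o - 4)*(o^3 - 2*o^2 - 15*o + 36) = o*(o - 4)*(o - 3)*(o^2 + o - 12) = o*(o - 4)*(o - 3)*(o + 4)*(o - 3)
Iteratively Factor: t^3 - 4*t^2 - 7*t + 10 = (t - 1)*(t^2 - 3*t - 10) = (t - 5)*(t - 1)*(t + 2)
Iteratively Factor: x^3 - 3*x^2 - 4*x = (x)*(x^2 - 3*x - 4) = x*(x - 4)*(x + 1)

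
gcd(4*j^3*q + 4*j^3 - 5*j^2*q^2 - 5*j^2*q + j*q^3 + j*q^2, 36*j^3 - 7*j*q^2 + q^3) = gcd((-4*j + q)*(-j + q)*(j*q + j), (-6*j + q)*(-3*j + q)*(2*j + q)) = 1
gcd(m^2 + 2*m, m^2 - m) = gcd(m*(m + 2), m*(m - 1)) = m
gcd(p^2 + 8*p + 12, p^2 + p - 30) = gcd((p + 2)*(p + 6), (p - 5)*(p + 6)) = p + 6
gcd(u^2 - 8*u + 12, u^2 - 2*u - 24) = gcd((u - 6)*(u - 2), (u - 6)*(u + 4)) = u - 6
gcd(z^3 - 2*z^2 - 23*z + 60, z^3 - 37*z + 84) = z^2 - 7*z + 12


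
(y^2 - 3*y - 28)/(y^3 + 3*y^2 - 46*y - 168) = 1/(y + 6)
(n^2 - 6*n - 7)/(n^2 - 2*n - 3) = (n - 7)/(n - 3)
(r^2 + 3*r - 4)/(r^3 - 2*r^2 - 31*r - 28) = (r - 1)/(r^2 - 6*r - 7)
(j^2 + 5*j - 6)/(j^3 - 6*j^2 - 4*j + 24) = (j^2 + 5*j - 6)/(j^3 - 6*j^2 - 4*j + 24)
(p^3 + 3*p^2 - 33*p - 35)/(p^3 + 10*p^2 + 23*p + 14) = (p - 5)/(p + 2)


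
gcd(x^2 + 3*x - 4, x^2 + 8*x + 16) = x + 4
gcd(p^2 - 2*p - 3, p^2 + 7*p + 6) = p + 1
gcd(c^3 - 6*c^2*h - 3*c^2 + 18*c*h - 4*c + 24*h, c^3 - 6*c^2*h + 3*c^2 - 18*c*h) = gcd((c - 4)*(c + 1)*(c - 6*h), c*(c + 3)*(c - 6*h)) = c - 6*h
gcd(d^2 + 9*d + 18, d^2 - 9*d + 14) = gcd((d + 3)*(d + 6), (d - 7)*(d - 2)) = 1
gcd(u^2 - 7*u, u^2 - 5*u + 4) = 1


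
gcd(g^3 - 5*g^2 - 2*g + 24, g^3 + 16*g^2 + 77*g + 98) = g + 2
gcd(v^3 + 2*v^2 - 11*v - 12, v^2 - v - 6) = v - 3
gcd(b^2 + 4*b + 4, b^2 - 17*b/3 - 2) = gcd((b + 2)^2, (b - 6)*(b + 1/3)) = 1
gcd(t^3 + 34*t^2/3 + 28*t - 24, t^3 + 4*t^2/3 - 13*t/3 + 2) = t - 2/3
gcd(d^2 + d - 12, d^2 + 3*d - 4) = d + 4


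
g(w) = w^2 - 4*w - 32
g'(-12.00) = -28.00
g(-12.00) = 160.00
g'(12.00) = 20.00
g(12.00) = 64.00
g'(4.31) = 4.62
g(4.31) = -30.66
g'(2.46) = 0.92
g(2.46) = -35.79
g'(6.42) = 8.84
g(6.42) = -16.46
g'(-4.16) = -12.32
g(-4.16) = 1.95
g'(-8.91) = -21.82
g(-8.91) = 83.03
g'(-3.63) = -11.26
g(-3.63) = -4.30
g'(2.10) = 0.20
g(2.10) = -35.99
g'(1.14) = -1.72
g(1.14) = -35.26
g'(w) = 2*w - 4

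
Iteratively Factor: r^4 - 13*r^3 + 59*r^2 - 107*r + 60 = (r - 5)*(r^3 - 8*r^2 + 19*r - 12) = (r - 5)*(r - 3)*(r^2 - 5*r + 4) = (r - 5)*(r - 3)*(r - 1)*(r - 4)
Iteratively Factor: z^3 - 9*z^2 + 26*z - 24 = (z - 2)*(z^2 - 7*z + 12) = (z - 3)*(z - 2)*(z - 4)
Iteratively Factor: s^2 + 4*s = (s)*(s + 4)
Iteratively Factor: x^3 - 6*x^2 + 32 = (x + 2)*(x^2 - 8*x + 16) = (x - 4)*(x + 2)*(x - 4)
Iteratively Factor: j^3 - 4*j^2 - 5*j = (j)*(j^2 - 4*j - 5) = j*(j + 1)*(j - 5)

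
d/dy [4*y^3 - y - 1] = 12*y^2 - 1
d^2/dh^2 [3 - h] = 0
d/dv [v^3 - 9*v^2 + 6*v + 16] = 3*v^2 - 18*v + 6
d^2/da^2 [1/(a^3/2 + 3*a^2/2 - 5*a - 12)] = 4*(-3*(a + 1)*(a^3 + 3*a^2 - 10*a - 24) + (3*a^2 + 6*a - 10)^2)/(a^3 + 3*a^2 - 10*a - 24)^3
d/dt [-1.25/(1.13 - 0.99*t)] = -1.2375/(0.99*t - 1.13)^2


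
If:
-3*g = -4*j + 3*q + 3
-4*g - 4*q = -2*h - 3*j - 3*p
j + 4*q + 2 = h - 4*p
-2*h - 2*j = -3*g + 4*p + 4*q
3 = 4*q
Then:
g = -38/3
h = -445/48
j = -131/16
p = -73/48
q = 3/4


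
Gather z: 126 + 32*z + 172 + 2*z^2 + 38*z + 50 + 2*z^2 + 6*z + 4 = 4*z^2 + 76*z + 352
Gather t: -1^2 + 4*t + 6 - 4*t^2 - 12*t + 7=-4*t^2 - 8*t + 12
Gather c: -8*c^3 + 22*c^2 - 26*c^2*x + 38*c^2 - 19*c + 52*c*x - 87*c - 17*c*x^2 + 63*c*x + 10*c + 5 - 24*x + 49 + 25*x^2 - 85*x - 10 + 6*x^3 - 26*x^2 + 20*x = -8*c^3 + c^2*(60 - 26*x) + c*(-17*x^2 + 115*x - 96) + 6*x^3 - x^2 - 89*x + 44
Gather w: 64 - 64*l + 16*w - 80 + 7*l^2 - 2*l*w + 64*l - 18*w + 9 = 7*l^2 + w*(-2*l - 2) - 7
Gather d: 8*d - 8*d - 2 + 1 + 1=0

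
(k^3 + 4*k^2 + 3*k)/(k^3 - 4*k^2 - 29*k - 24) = k/(k - 8)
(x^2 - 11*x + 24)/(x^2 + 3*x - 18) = (x - 8)/(x + 6)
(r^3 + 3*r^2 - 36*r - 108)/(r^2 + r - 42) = (r^2 + 9*r + 18)/(r + 7)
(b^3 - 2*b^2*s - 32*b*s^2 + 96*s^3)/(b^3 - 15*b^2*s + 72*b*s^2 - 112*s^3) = (-b - 6*s)/(-b + 7*s)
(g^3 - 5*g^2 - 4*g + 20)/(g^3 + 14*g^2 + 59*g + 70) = (g^2 - 7*g + 10)/(g^2 + 12*g + 35)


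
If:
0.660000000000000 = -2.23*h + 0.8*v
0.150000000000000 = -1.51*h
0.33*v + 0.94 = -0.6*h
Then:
No Solution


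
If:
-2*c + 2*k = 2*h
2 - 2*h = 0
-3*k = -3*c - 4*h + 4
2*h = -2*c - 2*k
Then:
No Solution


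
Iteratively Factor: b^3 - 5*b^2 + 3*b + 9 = (b - 3)*(b^2 - 2*b - 3) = (b - 3)^2*(b + 1)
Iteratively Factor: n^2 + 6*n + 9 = (n + 3)*(n + 3)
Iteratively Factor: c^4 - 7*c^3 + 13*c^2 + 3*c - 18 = (c - 3)*(c^3 - 4*c^2 + c + 6) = (c - 3)*(c - 2)*(c^2 - 2*c - 3) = (c - 3)*(c - 2)*(c + 1)*(c - 3)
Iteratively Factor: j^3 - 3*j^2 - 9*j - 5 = (j + 1)*(j^2 - 4*j - 5) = (j + 1)^2*(j - 5)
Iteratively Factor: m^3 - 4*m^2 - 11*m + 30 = (m + 3)*(m^2 - 7*m + 10) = (m - 5)*(m + 3)*(m - 2)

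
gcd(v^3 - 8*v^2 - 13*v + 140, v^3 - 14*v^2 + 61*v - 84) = v - 7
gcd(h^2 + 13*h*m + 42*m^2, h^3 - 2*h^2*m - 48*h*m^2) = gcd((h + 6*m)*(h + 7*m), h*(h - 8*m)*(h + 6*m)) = h + 6*m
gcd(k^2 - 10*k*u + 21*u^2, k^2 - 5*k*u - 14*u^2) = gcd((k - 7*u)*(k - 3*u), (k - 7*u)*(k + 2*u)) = -k + 7*u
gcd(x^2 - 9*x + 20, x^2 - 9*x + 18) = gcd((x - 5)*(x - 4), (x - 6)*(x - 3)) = 1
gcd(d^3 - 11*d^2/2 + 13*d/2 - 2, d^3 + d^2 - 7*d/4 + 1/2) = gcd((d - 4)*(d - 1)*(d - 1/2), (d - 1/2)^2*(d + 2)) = d - 1/2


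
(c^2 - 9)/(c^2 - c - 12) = (c - 3)/(c - 4)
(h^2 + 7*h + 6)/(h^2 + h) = (h + 6)/h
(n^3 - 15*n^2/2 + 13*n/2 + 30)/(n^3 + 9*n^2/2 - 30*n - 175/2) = (2*n^2 - 5*n - 12)/(2*n^2 + 19*n + 35)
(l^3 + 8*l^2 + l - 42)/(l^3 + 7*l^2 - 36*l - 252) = (l^2 + l - 6)/(l^2 - 36)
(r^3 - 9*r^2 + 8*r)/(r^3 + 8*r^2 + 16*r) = (r^2 - 9*r + 8)/(r^2 + 8*r + 16)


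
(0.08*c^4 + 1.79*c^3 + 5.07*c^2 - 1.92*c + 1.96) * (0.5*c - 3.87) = 0.04*c^5 + 0.5854*c^4 - 4.3923*c^3 - 20.5809*c^2 + 8.4104*c - 7.5852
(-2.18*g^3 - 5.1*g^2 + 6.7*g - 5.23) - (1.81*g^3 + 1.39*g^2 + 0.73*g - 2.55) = -3.99*g^3 - 6.49*g^2 + 5.97*g - 2.68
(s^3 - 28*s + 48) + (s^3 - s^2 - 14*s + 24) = 2*s^3 - s^2 - 42*s + 72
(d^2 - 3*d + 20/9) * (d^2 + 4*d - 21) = d^4 + d^3 - 277*d^2/9 + 647*d/9 - 140/3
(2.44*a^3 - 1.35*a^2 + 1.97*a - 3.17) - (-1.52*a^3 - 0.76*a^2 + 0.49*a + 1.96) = 3.96*a^3 - 0.59*a^2 + 1.48*a - 5.13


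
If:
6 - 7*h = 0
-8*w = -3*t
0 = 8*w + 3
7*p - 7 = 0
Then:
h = 6/7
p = 1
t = -1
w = -3/8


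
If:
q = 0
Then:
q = 0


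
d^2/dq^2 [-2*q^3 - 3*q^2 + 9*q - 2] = -12*q - 6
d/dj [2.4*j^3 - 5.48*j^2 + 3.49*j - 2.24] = 7.2*j^2 - 10.96*j + 3.49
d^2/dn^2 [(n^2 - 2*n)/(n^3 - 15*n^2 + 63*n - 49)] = 2*(n^4 + 8*n^3 - 36*n^2 + 68*n - 77)/(n^7 - 31*n^6 + 381*n^5 - 2339*n^4 + 7427*n^3 - 11613*n^2 + 8575*n - 2401)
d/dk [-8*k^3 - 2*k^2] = 4*k*(-6*k - 1)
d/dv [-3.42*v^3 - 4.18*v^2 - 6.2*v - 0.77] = -10.26*v^2 - 8.36*v - 6.2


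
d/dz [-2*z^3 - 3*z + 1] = -6*z^2 - 3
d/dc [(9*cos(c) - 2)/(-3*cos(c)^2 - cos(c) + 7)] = (27*sin(c)^2 + 12*cos(c) - 88)*sin(c)/(3*cos(c)^2 + cos(c) - 7)^2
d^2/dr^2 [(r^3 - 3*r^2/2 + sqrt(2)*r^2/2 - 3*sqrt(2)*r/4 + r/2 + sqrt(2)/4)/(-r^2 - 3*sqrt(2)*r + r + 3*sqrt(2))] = 5*(-12 - sqrt(2))/(2*(r^3 + 9*sqrt(2)*r^2 + 54*r + 54*sqrt(2)))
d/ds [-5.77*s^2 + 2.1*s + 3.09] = 2.1 - 11.54*s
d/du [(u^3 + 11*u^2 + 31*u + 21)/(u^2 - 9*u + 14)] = (u^4 - 18*u^3 - 88*u^2 + 266*u + 623)/(u^4 - 18*u^3 + 109*u^2 - 252*u + 196)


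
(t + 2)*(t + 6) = t^2 + 8*t + 12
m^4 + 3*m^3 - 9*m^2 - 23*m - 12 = (m - 3)*(m + 1)^2*(m + 4)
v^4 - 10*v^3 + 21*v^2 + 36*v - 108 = (v - 6)*(v - 3)^2*(v + 2)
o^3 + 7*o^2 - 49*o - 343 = (o - 7)*(o + 7)^2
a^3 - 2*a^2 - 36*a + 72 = (a - 6)*(a - 2)*(a + 6)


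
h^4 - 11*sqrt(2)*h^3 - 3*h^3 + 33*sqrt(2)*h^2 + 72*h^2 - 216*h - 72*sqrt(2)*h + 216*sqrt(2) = (h - 3)*(h - 6*sqrt(2))*(h - 3*sqrt(2))*(h - 2*sqrt(2))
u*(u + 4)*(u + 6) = u^3 + 10*u^2 + 24*u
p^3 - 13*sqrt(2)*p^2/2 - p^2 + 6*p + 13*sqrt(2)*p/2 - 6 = (p - 1)*(p - 6*sqrt(2))*(p - sqrt(2)/2)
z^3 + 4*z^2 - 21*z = z*(z - 3)*(z + 7)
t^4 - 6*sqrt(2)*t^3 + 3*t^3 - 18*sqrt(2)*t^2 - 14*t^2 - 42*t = t*(t + 3)*(t - 7*sqrt(2))*(t + sqrt(2))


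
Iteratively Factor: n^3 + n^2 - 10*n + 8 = (n + 4)*(n^2 - 3*n + 2) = (n - 1)*(n + 4)*(n - 2)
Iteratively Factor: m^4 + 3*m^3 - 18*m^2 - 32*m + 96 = (m + 4)*(m^3 - m^2 - 14*m + 24) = (m + 4)^2*(m^2 - 5*m + 6) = (m - 3)*(m + 4)^2*(m - 2)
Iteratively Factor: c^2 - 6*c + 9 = (c - 3)*(c - 3)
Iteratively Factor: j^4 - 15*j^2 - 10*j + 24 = (j - 1)*(j^3 + j^2 - 14*j - 24) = (j - 1)*(j + 3)*(j^2 - 2*j - 8) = (j - 1)*(j + 2)*(j + 3)*(j - 4)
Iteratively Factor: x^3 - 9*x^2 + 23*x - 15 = (x - 1)*(x^2 - 8*x + 15) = (x - 3)*(x - 1)*(x - 5)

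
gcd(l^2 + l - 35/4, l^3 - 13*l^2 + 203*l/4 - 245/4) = l - 5/2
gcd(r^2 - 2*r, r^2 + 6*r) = r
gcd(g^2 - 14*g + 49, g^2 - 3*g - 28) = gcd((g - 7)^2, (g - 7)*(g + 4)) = g - 7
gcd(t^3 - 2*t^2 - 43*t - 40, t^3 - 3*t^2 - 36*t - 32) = t^2 - 7*t - 8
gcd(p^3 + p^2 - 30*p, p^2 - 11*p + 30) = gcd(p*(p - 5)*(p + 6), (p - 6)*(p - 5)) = p - 5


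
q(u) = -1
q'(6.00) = 0.00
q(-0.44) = -1.00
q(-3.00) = -1.00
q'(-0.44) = 0.00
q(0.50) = -1.00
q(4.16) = -1.00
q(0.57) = -1.00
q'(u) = 0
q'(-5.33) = 0.00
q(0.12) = -1.00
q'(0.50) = 0.00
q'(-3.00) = 0.00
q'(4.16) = 0.00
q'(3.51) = 0.00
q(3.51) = -1.00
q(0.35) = -1.00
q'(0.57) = 0.00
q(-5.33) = -1.00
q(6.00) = -1.00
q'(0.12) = 0.00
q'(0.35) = 0.00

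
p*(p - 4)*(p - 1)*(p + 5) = p^4 - 21*p^2 + 20*p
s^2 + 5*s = s*(s + 5)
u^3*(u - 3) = u^4 - 3*u^3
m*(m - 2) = m^2 - 2*m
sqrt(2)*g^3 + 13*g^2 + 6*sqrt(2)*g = g*(g + 6*sqrt(2))*(sqrt(2)*g + 1)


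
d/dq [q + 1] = 1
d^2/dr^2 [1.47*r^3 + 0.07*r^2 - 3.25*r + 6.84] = 8.82*r + 0.14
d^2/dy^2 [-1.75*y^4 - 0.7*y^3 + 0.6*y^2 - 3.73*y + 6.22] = -21.0*y^2 - 4.2*y + 1.2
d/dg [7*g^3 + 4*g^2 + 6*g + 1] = 21*g^2 + 8*g + 6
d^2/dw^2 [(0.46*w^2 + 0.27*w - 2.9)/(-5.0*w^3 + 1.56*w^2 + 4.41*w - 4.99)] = (-23.0*w^6 - 40.5*w^5 + 821.778*w^4 - 208.133912*w^3 - 281.972304*w^2 - 327.035688*w + 123.157222)/(125.0*w^9 - 117.0*w^8 - 294.246*w^7 + 576.841584*w^6 + 25.992972*w^5 - 714.763116*w^4 + 493.710603*w^3 + 174.605589*w^2 - 329.428323*w + 124.251499)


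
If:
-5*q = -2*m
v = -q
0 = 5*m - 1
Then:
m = 1/5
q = 2/25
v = -2/25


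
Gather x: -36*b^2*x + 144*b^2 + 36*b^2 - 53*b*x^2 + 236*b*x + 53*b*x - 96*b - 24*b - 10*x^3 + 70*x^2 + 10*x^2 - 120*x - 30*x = 180*b^2 - 120*b - 10*x^3 + x^2*(80 - 53*b) + x*(-36*b^2 + 289*b - 150)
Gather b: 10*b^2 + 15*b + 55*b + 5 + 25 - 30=10*b^2 + 70*b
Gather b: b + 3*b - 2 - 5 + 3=4*b - 4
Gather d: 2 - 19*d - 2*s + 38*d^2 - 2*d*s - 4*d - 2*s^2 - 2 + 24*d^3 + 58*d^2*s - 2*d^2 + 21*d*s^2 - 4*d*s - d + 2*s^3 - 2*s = 24*d^3 + d^2*(58*s + 36) + d*(21*s^2 - 6*s - 24) + 2*s^3 - 2*s^2 - 4*s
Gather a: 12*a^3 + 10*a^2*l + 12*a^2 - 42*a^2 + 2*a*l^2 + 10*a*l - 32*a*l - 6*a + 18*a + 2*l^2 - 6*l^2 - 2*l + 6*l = 12*a^3 + a^2*(10*l - 30) + a*(2*l^2 - 22*l + 12) - 4*l^2 + 4*l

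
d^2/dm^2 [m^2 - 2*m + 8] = 2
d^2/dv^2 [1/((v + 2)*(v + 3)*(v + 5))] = 2*(6*v^4 + 80*v^3 + 393*v^2 + 840*v + 661)/(v^9 + 30*v^8 + 393*v^7 + 2950*v^6 + 13983*v^5 + 43410*v^4 + 88291*v^3 + 113490*v^2 + 83700*v + 27000)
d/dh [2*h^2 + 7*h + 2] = 4*h + 7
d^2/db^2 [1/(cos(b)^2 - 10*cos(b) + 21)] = (-8*sin(b)^4 + 36*sin(b)^2 - 495*cos(b) + 15*cos(3*b) + 288)/(2*(cos(b) - 7)^3*(cos(b) - 3)^3)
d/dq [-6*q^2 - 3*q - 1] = -12*q - 3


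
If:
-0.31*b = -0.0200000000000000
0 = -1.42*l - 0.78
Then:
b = 0.06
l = -0.55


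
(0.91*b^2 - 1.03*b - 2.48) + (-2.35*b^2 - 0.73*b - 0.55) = -1.44*b^2 - 1.76*b - 3.03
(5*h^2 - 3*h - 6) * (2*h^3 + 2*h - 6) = 10*h^5 - 6*h^4 - 2*h^3 - 36*h^2 + 6*h + 36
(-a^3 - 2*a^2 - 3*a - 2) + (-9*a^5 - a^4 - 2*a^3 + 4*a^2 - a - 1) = -9*a^5 - a^4 - 3*a^3 + 2*a^2 - 4*a - 3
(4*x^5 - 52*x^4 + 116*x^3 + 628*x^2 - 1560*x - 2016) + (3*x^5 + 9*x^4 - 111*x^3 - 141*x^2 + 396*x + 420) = 7*x^5 - 43*x^4 + 5*x^3 + 487*x^2 - 1164*x - 1596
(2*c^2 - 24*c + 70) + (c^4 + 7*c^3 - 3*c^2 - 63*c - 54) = c^4 + 7*c^3 - c^2 - 87*c + 16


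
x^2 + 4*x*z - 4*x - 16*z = (x - 4)*(x + 4*z)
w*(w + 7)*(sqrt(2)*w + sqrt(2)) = sqrt(2)*w^3 + 8*sqrt(2)*w^2 + 7*sqrt(2)*w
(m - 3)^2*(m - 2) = m^3 - 8*m^2 + 21*m - 18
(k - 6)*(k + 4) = k^2 - 2*k - 24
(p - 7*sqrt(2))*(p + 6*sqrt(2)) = p^2 - sqrt(2)*p - 84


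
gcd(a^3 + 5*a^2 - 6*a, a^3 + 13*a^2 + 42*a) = a^2 + 6*a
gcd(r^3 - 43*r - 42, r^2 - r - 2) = r + 1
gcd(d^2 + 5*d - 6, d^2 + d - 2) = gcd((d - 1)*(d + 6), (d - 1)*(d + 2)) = d - 1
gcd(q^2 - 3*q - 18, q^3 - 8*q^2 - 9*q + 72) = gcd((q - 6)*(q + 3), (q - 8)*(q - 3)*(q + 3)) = q + 3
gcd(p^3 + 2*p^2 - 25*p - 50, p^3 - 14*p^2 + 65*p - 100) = p - 5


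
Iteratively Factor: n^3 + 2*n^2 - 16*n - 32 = (n + 2)*(n^2 - 16) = (n - 4)*(n + 2)*(n + 4)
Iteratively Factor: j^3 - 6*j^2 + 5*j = (j)*(j^2 - 6*j + 5) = j*(j - 1)*(j - 5)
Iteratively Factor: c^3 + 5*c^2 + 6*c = (c + 3)*(c^2 + 2*c) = c*(c + 3)*(c + 2)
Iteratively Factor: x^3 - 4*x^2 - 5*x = (x - 5)*(x^2 + x) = (x - 5)*(x + 1)*(x)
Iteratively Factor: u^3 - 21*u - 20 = (u - 5)*(u^2 + 5*u + 4) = (u - 5)*(u + 1)*(u + 4)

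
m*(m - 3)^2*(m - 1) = m^4 - 7*m^3 + 15*m^2 - 9*m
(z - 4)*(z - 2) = z^2 - 6*z + 8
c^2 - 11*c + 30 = (c - 6)*(c - 5)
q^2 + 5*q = q*(q + 5)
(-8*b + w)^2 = 64*b^2 - 16*b*w + w^2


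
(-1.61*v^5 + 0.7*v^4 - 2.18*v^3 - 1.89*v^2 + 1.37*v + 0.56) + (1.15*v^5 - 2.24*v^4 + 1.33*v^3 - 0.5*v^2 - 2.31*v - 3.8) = -0.46*v^5 - 1.54*v^4 - 0.85*v^3 - 2.39*v^2 - 0.94*v - 3.24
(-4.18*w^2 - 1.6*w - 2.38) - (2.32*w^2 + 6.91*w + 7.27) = -6.5*w^2 - 8.51*w - 9.65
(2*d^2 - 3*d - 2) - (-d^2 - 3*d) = 3*d^2 - 2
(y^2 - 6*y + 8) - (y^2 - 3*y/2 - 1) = 9 - 9*y/2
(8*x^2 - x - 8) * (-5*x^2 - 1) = -40*x^4 + 5*x^3 + 32*x^2 + x + 8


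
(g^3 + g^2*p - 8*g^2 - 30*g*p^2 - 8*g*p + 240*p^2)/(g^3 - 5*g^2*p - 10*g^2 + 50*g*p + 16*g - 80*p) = (g + 6*p)/(g - 2)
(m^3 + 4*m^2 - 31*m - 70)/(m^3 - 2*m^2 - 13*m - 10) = (m + 7)/(m + 1)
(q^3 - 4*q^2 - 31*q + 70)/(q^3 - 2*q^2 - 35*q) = (q - 2)/q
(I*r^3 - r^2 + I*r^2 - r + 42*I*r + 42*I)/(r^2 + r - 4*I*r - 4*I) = (I*r^2 - r + 42*I)/(r - 4*I)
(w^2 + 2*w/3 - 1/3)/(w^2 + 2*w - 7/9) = 3*(w + 1)/(3*w + 7)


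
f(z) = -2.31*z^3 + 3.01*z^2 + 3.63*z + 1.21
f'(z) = -6.93*z^2 + 6.02*z + 3.63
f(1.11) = 5.79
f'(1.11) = 1.77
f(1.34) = 5.92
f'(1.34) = -0.75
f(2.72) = -13.13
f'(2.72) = -31.27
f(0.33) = 2.65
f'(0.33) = 4.86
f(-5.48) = 451.86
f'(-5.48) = -237.47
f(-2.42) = 42.79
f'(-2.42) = -51.52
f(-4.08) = 193.39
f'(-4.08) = -136.29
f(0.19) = 1.99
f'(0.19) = 4.52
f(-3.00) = 79.78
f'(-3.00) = -76.80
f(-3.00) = 79.78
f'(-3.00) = -76.80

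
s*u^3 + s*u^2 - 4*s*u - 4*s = (u - 2)*(u + 2)*(s*u + s)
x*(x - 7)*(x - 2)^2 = x^4 - 11*x^3 + 32*x^2 - 28*x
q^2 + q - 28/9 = (q - 4/3)*(q + 7/3)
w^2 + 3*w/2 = w*(w + 3/2)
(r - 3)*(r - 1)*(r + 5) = r^3 + r^2 - 17*r + 15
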